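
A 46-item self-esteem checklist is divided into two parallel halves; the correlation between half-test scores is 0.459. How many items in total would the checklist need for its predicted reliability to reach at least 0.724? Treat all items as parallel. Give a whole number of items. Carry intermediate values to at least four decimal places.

r_full = 2(0.459)/(1 + 0.459) = 0.6292
n = r_tgt(1 − r_full) / [r_full(1 − r_tgt)] = 0.724 × 0.3708 / (0.6292 × 0.276) ≈ 1.5459
Items = 1.5459 × 46 ≈ 71.11 → 72

72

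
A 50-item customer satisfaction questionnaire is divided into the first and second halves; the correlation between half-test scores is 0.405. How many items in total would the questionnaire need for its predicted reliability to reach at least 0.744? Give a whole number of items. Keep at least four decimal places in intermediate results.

107

Corrected full-test reliability: r_full = 2 × 0.405 / (1 + 0.405) ≈ 0.5765
Solve Spearman-Brown for n: n = 0.744(1 − 0.5765) / [0.5765(1 − 0.744)] = 2.1349
Required items = 2.1349 × 50 = 106.75, so 107 items.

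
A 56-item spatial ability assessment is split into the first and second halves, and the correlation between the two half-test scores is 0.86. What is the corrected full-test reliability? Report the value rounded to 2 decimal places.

Apply the Spearman-Brown correction with n = 2:
r_full = 2r_hh / (1 + r_hh) = 2 × 0.86 / (1 + 0.86)
r_full = 1.7200 / 1.8600 ≈ 0.9247

0.92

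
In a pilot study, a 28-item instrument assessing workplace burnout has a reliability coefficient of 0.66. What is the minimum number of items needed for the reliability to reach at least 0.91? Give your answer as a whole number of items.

Rearranging the Spearman-Brown formula for n,
n = r_target (1 − r_old) / [ r_old (1 − r_target) ]
n = 0.91(1 − 0.66) / [0.66(1 − 0.91)]
  = 0.3094 / 0.0594 = 5.2088
Items needed = n × 28 = 5.2088 × 28 ≈ 145.85 → round up to 146

146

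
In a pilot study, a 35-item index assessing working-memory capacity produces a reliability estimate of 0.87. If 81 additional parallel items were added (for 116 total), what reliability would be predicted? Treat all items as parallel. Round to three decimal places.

Length ratio n = 116/35 = 3.3143
r_new = 3.3143·0.87 / [1 + (3.3143 − 1)·0.87]
r_new = 2.8834 / 3.0134 ≈ 0.9569

0.957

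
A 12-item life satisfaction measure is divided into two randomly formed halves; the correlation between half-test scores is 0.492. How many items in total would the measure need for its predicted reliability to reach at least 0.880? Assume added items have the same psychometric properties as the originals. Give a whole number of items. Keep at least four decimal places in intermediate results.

r_full = 2(0.492)/(1 + 0.492) = 0.6595
n = r_tgt(1 − r_full) / [r_full(1 − r_tgt)] = 0.880 × 0.3405 / (0.6595 × 0.120) ≈ 3.7862
Items = 3.7862 × 12 ≈ 45.43 → 46

46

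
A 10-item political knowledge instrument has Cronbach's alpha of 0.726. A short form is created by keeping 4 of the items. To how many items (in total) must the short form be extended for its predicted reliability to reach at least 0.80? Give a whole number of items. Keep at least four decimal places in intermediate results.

16

First, r for the 4-item form: n = 4/10 = 0.4000, so r_4 = 0.4000·0.726/(1 + (0.4000 − 1)·0.726) = 0.5145
Then solve for n' with r_old = 0.5145, r_target = 0.80: n' = 0.80(1 − 0.5145)/[0.5145(1 − 0.80)] = 3.7745
Items = 3.7745 × 4 ≈ 15.10 → 16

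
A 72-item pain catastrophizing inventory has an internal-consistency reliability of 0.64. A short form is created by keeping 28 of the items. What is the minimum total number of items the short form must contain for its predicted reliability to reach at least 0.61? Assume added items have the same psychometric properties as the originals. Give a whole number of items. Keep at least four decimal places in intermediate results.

First, r for the 28-item form: n = 28/72 = 0.3889, so r_28 = 0.3889·0.64/(1 + (0.3889 − 1)·0.64) = 0.4088
Length factor from the short form to reach 0.61: n' = 0.61(1 − 0.4088) / [0.4088(1 − 0.61)] ≈ 2.2620
Items = 2.2620 × 28 ≈ 63.34 → 64

64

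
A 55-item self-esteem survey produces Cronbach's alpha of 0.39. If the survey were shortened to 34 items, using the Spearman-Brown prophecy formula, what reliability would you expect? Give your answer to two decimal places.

Length ratio n = 34/55 = 0.6182
r_new = 0.6182·0.39 / [1 + (0.6182 − 1)·0.39]
     = 0.2411 / 0.8511 = 0.2833

0.28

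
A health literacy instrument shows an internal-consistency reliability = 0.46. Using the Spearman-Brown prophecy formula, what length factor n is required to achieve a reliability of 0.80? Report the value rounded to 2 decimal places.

n = [0.80 × 0.54] / [0.46 × 0.20]
n = 0.4320 / 0.0920 ≈ 4.6957

4.70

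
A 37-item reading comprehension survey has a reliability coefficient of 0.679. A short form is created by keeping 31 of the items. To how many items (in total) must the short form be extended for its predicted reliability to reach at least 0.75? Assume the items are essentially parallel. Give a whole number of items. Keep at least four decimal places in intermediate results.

53

First, r for the 31-item form: n = 31/37 = 0.8378, so r_31 = 0.8378·0.679/(1 + (0.8378 − 1)·0.679) = 0.6393
Length factor from the short form to reach 0.75: n' = 0.75(1 − 0.6393) / [0.6393(1 − 0.75)] ≈ 1.6926
Total items = 1.6926 × 31 = 52.47, rounded up to 53.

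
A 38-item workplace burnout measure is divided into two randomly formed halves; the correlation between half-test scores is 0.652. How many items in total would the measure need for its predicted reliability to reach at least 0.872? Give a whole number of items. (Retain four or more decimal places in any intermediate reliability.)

70

r_full = 2(0.652)/(1 + 0.652) = 0.7893
n = r_tgt(1 − r_full) / [r_full(1 − r_tgt)] = 0.872 × 0.2107 / (0.7893 × 0.128) ≈ 1.8186
Required items = 1.8186 × 38 = 69.11, so 70 items.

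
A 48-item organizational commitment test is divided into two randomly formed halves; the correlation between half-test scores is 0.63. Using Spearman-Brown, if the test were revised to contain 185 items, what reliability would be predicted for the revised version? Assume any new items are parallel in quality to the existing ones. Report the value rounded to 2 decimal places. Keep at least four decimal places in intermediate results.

Spearman-Brown correction (n = 2): r_full = 2·0.63/(1 + 0.63) = 0.7730
Then adjust to 185 items: n = 185/48 = 3.8542
r_new = n·r_full / (1 + (n − 1)·r_full) = 2.9793 / 3.2063 ≈ 0.9292

0.93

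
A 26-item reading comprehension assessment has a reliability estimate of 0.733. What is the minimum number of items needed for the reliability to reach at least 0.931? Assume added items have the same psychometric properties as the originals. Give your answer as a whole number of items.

128

n = 0.931(1 − 0.733) / [0.733(1 − 0.931)]
  = 0.248577 / 0.050577 = 4.9148
4.9148 × 26 = 127.78 → 128 items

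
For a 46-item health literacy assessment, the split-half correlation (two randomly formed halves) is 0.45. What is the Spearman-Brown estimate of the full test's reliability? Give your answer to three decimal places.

0.621

The full test is twice the length of either half (n = 2).
r_full = 2(0.45) / (1 + 0.45)
r_full = 0.9000 / 1.4500 ≈ 0.6207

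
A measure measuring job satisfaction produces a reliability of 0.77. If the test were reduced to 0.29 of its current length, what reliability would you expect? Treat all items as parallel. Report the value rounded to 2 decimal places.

By Spearman-Brown, r_new = n r / (1 + (n − 1) r).
r_new = 0.29·0.77 / [1 + (0.29 − 1)·0.77]
     = 0.2233 / 0.4533 = 0.4926

0.49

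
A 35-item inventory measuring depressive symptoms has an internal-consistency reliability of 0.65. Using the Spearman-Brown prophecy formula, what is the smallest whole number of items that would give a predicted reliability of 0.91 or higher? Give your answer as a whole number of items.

191

Rearranging the Spearman-Brown formula for n,
n = r*(1 − r) / [ r (1 − r*) ]
n = 0.91 × (1 − 0.65) / [ 0.65 × (1 − 0.91) ]
  = 0.3185 / 0.0585 = 5.4444
Items needed = n × 35 = 5.4444 × 35 ≈ 190.55 → round up to 191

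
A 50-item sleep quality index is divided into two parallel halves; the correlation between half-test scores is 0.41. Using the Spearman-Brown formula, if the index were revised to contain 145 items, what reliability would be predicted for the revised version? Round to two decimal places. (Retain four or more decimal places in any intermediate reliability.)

Full-test reliability from the split-half r: r_full = 2(0.41)/(1 + 0.41) = 0.5816
Length factor from 50 to 145 items: n = 145/50 = 2.9000
r_new = n·r_full / (1 + (n − 1)·r_full) = 1.6866 / 2.1050 ≈ 0.8012

0.80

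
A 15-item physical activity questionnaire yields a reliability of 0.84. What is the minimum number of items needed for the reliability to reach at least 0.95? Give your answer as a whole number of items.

Spearman-Brown solved for the length factor n:
n = r_target (1 − r_old) / [ r_old (1 − r_target) ]
n = [0.95 × 0.16] / [0.84 × 0.05]
n = 0.1520 / 0.0420 ≈ 3.6190
Items needed = n × 15 = 3.6190 × 15 ≈ 54.29 → round up to 55

55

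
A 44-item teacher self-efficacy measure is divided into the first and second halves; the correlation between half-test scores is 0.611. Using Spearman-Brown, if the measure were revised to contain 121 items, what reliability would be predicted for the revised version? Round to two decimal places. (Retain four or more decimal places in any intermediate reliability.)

First correct the split-half correlation to full-test reliability: r_full = 2 × 0.611 / (1 + 0.611) ≈ 0.7585
Length factor from 44 to 121 items: n = 121/44 = 2.7500
r_new = n·r_full / (1 + (n − 1)·r_full) = 2.0859 / 2.3274 ≈ 0.8962

0.90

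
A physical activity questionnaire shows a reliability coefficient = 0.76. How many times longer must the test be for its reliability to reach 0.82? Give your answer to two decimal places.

1.44

Rearranging the Spearman-Brown formula for n,
n = r*(1 − r) / [ r (1 − r*) ]
n = 0.82 × (1 − 0.76) / [ 0.76 × (1 − 0.82) ]
  = 0.1968 / 0.1368 = 1.4386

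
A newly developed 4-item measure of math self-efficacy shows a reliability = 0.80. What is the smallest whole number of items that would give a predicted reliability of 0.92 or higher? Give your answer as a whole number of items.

Spearman-Brown solved for the length factor n:
n = r*(1 − r) / [ r (1 − r*) ]
n = 0.92(1 − 0.80) / [0.80(1 − 0.92)]
  = 0.1840 / 0.0640 = 2.8750
So the test needs 2.8750 × 4 ≈ 11.50 items; rounding up, 12.

12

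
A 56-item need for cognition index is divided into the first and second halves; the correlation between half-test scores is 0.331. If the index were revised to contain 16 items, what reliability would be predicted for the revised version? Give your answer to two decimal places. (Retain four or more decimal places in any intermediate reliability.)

0.22

First correct the split-half correlation to full-test reliability: r_full = 2 × 0.331 / (1 + 0.331) ≈ 0.4974
Then adjust to 16 items: n = 16/56 = 0.2857
r_new = n·r_full / (1 + (n − 1)·r_full) = 0.1421 / 0.6447 ≈ 0.2204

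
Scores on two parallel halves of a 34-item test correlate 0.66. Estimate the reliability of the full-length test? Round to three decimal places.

Apply the Spearman-Brown correction with n = 2:
r_full = 2(0.66) / (1 + 0.66)
r_full = 1.3200 / 1.6600 ≈ 0.7952

0.795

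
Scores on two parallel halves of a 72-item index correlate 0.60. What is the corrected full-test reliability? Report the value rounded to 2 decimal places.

Each half is half the length of the full test, so the full test is n = 2 times a half.
r_full = 2r_hh / (1 + r_hh) = 2 × 0.60 / (1 + 0.60)
       = 1.2000 / 1.6000 = 0.7500

0.75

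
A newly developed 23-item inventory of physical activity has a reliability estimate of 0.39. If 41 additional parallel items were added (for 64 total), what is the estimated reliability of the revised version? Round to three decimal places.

The new length is 64/23 = 2.7826 times the old.
By Spearman-Brown, r_new = n r / (1 + (n − 1) r).
r_new = (2.7826 × 0.39) / (1 + (2.7826 − 1) × 0.39)
r_new = 1.0852 / 1.6952 ≈ 0.6402

0.640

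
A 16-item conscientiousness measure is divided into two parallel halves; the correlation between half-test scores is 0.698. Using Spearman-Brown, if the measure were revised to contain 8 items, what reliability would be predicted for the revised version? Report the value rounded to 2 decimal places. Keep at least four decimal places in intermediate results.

0.70

Spearman-Brown correction (n = 2): r_full = 2·0.698/(1 + 0.698) = 0.8221
Length factor from 16 to 8 items: n = 8/16 = 0.5000
r_new = n·r_full / (1 + (n − 1)·r_full) = 0.4111 / 0.5889 ≈ 0.6981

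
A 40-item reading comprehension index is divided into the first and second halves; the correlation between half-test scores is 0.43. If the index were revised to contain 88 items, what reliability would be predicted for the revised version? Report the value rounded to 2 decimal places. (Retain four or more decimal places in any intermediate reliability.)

First correct the split-half correlation to full-test reliability: r_full = 2 × 0.43 / (1 + 0.43) ≈ 0.6014
Length factor from 40 to 88 items: n = 88/40 = 2.2000
r_new = n·r_full / (1 + (n − 1)·r_full) = 1.3231 / 1.7217 ≈ 0.7685

0.77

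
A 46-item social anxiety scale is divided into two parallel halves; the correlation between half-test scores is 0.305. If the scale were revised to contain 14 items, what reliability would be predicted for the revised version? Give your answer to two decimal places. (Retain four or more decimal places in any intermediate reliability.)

Full-test reliability from the split-half r: r_full = 2(0.305)/(1 + 0.305) = 0.4674
Then adjust to 14 items: n = 14/46 = 0.3043
r_new = n·r_full / (1 + (n − 1)·r_full) = 0.1422 / 0.6748 ≈ 0.2107

0.21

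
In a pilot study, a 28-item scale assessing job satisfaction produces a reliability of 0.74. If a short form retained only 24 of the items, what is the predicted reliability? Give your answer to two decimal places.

0.71

Length ratio n = 24/28 = 0.8571
r_new = 0.8571·0.74 / [1 + (0.8571 − 1)·0.74]
     = 0.6343 / 0.8943 = 0.7093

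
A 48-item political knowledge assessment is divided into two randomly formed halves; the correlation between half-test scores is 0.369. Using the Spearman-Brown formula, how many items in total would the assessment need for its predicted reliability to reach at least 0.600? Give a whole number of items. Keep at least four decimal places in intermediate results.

r_full = 2(0.369)/(1 + 0.369) = 0.5391
n = r_tgt(1 − r_full) / [r_full(1 − r_tgt)] = 0.600 × 0.4609 / (0.5391 × 0.400) ≈ 1.2824
Items = 1.2824 × 48 ≈ 61.56 → 62

62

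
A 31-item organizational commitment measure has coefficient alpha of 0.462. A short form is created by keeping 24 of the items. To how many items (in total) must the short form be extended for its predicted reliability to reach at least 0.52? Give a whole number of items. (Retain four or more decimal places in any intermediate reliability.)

40

Short-form reliability: n = 24/31 = 0.7742; r_24 = n·r/(1+(n−1)r) ≈ 0.3993
Then solve for n' with r_old = 0.3993, r_target = 0.52: n' = 0.52(1 − 0.3993)/[0.3993(1 − 0.52)] = 1.6297
Total items = 1.6297 × 24 = 39.11, rounded up to 40.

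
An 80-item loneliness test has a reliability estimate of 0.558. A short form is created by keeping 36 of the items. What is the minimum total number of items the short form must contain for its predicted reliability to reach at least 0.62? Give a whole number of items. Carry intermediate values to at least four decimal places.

104

Short-form reliability: n = 36/80 = 0.4500; r_36 = n·r/(1+(n−1)r) ≈ 0.3623
Then solve for n' with r_old = 0.3623, r_target = 0.62: n' = 0.62(1 − 0.3623)/[0.3623(1 − 0.62)] = 2.8718
Total items = 2.8718 × 36 = 103.38, rounded up to 104.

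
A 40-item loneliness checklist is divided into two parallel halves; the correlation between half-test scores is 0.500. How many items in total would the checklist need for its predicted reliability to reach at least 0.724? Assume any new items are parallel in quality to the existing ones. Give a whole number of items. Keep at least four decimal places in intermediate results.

53

Corrected full-test reliability: r_full = 2 × 0.500 / (1 + 0.500) ≈ 0.6667
n = r_tgt(1 − r_full) / [r_full(1 − r_tgt)] = 0.724 × 0.3333 / (0.6667 × 0.276) ≈ 1.3114
Required items = 1.3114 × 40 = 52.46, so 53 items.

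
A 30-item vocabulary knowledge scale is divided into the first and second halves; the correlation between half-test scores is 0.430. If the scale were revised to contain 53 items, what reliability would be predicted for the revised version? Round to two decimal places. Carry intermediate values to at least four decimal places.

0.73

First correct the split-half correlation to full-test reliability: r_full = 2 × 0.430 / (1 + 0.430) ≈ 0.6014
Length factor from 30 to 53 items: n = 53/30 = 1.7667
r_new = n·r_full / (1 + (n − 1)·r_full) = 1.0625 / 1.4611 ≈ 0.7272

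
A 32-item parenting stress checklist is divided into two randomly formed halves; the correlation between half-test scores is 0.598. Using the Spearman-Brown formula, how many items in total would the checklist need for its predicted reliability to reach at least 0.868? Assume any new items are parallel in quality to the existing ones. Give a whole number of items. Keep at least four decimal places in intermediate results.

71

r_full = 2(0.598)/(1 + 0.598) = 0.7484
n = r_tgt(1 − r_full) / [r_full(1 − r_tgt)] = 0.868 × 0.2516 / (0.7484 × 0.132) ≈ 2.2107
Required items = 2.2107 × 32 = 70.74, so 71 items.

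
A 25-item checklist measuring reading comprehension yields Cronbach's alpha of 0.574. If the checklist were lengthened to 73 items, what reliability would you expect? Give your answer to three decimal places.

0.797

n = 73/25 = 2.92
Apply the Spearman-Brown prophecy formula, r' = nr / [1 + (n − 1)r]:
r_new = 2.92·0.574 / [1 + (2.92 − 1)·0.574]
r_new = 1.6761 / 2.1021 ≈ 0.7973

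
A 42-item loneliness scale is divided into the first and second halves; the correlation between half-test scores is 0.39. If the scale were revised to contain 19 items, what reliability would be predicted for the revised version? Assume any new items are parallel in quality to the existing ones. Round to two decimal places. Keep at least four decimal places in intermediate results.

0.37

Spearman-Brown correction (n = 2): r_full = 2·0.39/(1 + 0.39) = 0.5612
Length factor from 42 to 19 items: n = 19/42 = 0.4524
r_new = n·r_full / (1 + (n − 1)·r_full) = 0.2539 / 0.6927 ≈ 0.3665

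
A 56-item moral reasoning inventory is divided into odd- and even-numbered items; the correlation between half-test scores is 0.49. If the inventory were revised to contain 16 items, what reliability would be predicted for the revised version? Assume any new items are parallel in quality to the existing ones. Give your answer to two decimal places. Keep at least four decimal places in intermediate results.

0.35

First correct the split-half correlation to full-test reliability: r_full = 2 × 0.49 / (1 + 0.49) ≈ 0.6577
Length factor from 56 to 16 items: n = 16/56 = 0.2857
r_new = n·r_full / (1 + (n − 1)·r_full) = 0.1879 / 0.5302 ≈ 0.3544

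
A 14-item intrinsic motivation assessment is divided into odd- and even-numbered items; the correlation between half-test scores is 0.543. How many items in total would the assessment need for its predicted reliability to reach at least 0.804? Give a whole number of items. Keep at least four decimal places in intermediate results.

Corrected full-test reliability: r_full = 2 × 0.543 / (1 + 0.543) ≈ 0.7038
n = r_tgt(1 − r_full) / [r_full(1 − r_tgt)] = 0.804 × 0.2962 / (0.7038 × 0.196) ≈ 1.7264
Required items = 1.7264 × 14 = 24.17, so 25 items.

25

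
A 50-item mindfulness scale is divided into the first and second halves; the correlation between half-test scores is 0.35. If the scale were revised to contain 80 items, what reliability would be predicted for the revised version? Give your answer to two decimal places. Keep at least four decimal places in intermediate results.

0.63

Spearman-Brown correction (n = 2): r_full = 2·0.35/(1 + 0.35) = 0.5185
Length factor from 50 to 80 items: n = 80/50 = 1.6000
r_new = n·r_full / (1 + (n − 1)·r_full) = 0.8296 / 1.3111 ≈ 0.6328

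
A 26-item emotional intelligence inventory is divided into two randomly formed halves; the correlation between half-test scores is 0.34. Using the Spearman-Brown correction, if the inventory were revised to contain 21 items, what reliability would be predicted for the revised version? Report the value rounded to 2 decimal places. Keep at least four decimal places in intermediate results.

0.45

Full-test reliability from the split-half r: r_full = 2(0.34)/(1 + 0.34) = 0.5075
Then adjust to 21 items: n = 21/26 = 0.8077
r_new = n·r_full / (1 + (n − 1)·r_full) = 0.4099 / 0.9024 ≈ 0.4542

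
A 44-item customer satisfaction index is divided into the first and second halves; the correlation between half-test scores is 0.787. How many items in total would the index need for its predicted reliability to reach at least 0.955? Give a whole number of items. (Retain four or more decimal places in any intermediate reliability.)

127

Corrected full-test reliability: r_full = 2 × 0.787 / (1 + 0.787) ≈ 0.8808
n = r_tgt(1 − r_full) / [r_full(1 − r_tgt)] = 0.955 × 0.1192 / (0.8808 × 0.045) ≈ 2.8720
Items = 2.8720 × 44 ≈ 126.37 → 127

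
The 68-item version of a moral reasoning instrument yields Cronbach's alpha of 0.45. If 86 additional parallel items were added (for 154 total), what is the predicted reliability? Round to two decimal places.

0.65

Length ratio n = 154/68 = 2.2647
r_new = (2.2647 × 0.45) / (1 + (2.2647 − 1) × 0.45)
r_new = 1.0191 / 1.5691 ≈ 0.6495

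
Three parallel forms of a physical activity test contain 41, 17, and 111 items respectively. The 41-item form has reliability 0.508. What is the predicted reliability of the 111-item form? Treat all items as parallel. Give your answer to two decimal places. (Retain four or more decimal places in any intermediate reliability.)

The 17-item form is not needed; work directly from the 41-item form with n = 111/41 = 2.7073.
r_{111} = n·r / (1 + (n − 1)·r) = 1.3753 / 1.8673 ≈ 0.7365

0.74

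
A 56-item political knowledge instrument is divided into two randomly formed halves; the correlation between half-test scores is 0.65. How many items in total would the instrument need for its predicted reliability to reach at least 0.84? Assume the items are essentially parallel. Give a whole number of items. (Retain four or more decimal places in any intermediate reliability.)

80

r_full = 2(0.65)/(1 + 0.65) = 0.7879
Solve Spearman-Brown for n: n = 0.84(1 − 0.7879) / [0.7879(1 − 0.84)] = 1.4133
Items = 1.4133 × 56 ≈ 79.14 → 80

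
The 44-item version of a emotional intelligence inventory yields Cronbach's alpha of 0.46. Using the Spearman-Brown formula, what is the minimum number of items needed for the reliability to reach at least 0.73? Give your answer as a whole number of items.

140

n = 0.73(1 − 0.46) / [0.46(1 − 0.73)]
n = 0.3942 / 0.1242 ≈ 3.1739
3.1739 × 44 = 139.65 → 140 items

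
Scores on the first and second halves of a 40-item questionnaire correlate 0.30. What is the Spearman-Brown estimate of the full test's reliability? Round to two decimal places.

Apply the Spearman-Brown correction with n = 2:
r_full = 2r_hh / (1 + r_hh) = 2 × 0.30 / (1 + 0.30)
r_full = 0.6000 / 1.3000 ≈ 0.4615

0.46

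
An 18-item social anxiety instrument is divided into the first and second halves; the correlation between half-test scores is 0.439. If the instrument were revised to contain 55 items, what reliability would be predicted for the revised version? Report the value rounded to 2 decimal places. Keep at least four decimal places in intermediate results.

Spearman-Brown correction (n = 2): r_full = 2·0.439/(1 + 0.439) = 0.6101
Then adjust to 55 items: n = 55/18 = 3.0556
r_new = n·r_full / (1 + (n − 1)·r_full) = 1.8642 / 2.2541 ≈ 0.8270

0.83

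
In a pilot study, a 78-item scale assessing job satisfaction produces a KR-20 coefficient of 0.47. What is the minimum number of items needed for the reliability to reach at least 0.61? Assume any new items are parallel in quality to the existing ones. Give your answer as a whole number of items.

n = 0.61 × (1 − 0.47) / [ 0.47 × (1 − 0.61) ]
  = 0.3233 / 0.1833 = 1.7638
1.7638 × 78 = 137.58 → 138 items

138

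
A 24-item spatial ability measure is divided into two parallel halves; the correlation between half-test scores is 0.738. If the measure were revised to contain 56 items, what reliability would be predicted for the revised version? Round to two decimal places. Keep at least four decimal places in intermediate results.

Full-test reliability from the split-half r: r_full = 2(0.738)/(1 + 0.738) = 0.8493
Length factor from 24 to 56 items: n = 56/24 = 2.3333
r_new = n·r_full / (1 + (n − 1)·r_full) = 1.9817 / 2.1324 ≈ 0.9293

0.93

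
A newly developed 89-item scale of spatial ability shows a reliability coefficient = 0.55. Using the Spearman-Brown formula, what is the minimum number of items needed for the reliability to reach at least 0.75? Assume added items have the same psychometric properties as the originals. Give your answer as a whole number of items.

n = 0.75(1 − 0.55) / [0.55(1 − 0.75)]
n = 0.3375 / 0.1375 ≈ 2.4545
Items needed = n × 89 = 2.4545 × 89 ≈ 218.45 → round up to 219

219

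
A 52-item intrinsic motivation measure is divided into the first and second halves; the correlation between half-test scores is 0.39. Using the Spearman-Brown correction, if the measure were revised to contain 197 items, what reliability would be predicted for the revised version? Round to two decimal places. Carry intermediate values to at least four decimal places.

First correct the split-half correlation to full-test reliability: r_full = 2 × 0.39 / (1 + 0.39) ≈ 0.5612
Then adjust to 197 items: n = 197/52 = 3.7885
r_new = n·r_full / (1 + (n − 1)·r_full) = 2.1261 / 2.5649 ≈ 0.8289

0.83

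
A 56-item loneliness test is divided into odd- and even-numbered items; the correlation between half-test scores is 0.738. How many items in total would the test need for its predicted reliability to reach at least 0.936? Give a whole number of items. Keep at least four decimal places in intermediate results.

r_full = 2(0.738)/(1 + 0.738) = 0.8493
n = r_tgt(1 − r_full) / [r_full(1 − r_tgt)] = 0.936 × 0.1507 / (0.8493 × 0.064) ≈ 2.5951
Required items = 2.5951 × 56 = 145.33, so 146 items.

146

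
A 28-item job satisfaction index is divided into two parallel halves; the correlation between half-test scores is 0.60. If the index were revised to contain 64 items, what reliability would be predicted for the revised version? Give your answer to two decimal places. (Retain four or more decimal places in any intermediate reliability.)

0.87

Spearman-Brown correction (n = 2): r_full = 2·0.60/(1 + 0.60) = 0.7500
Length factor from 28 to 64 items: n = 64/28 = 2.2857
r_new = n·r_full / (1 + (n − 1)·r_full) = 1.7143 / 1.9643 ≈ 0.8727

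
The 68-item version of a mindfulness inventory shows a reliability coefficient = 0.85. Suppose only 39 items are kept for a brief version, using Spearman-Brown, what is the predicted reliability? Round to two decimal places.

0.76

Length ratio n = 39/68 = 0.5735
r_new = 0.5735·0.85 / [1 + (0.5735 − 1)·0.85]
     = 0.4875 / 0.6375 = 0.7647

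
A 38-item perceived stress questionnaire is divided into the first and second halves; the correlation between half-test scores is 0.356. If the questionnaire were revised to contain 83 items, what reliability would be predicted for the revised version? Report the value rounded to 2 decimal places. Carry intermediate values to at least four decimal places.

First correct the split-half correlation to full-test reliability: r_full = 2 × 0.356 / (1 + 0.356) ≈ 0.5251
Then adjust to 83 items: n = 83/38 = 2.1842
r_new = n·r_full / (1 + (n − 1)·r_full) = 1.1469 / 1.6218 ≈ 0.7072

0.71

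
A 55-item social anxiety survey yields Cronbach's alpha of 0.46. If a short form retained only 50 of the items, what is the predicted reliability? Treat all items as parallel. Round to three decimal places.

n = 50/55 = 0.9091
Spearman-Brown: r_new = n·r / (1 + (n − 1)·r)
r_new = (0.9091 × 0.46) / (1 + (0.9091 − 1) × 0.46)
     = 0.4182 / 0.9582 = 0.4364

0.436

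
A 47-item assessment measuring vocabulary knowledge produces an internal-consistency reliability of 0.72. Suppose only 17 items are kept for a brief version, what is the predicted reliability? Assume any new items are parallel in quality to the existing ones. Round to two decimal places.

0.48

The new length is 17/47 = 0.3617 times the old.
r_new = (0.3617 × 0.72) / (1 + (0.3617 − 1) × 0.72)
     = 0.2604 / 0.5404 = 0.4819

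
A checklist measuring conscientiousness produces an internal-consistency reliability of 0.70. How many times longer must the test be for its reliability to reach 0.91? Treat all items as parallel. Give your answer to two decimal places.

4.33

n = 0.91(1 − 0.70) / [0.70(1 − 0.91)]
n = 0.2730 / 0.0630 ≈ 4.3333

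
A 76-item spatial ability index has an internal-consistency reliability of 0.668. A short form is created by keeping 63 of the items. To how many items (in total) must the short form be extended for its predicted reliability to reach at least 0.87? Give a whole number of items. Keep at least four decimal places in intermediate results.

First, r for the 63-item form: n = 63/76 = 0.8289, so r_63 = 0.8289·0.668/(1 + (0.8289 − 1)·0.668) = 0.6252
Length factor from the short form to reach 0.87: n' = 0.87(1 − 0.6252) / [0.6252(1 − 0.87)] ≈ 4.0120
Total items = 4.0120 × 63 = 252.76, rounded up to 253.

253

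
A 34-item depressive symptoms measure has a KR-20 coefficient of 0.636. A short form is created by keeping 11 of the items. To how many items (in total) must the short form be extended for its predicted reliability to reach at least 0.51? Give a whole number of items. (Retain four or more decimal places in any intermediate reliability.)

Short-form reliability: n = 11/34 = 0.3235; r_11 = n·r/(1+(n−1)r) ≈ 0.3611
Then solve for n' with r_old = 0.3611, r_target = 0.51: n' = 0.51(1 − 0.3611)/[0.3611(1 − 0.51)] = 1.8415
Total items = 1.8415 × 11 = 20.26, rounded up to 21.

21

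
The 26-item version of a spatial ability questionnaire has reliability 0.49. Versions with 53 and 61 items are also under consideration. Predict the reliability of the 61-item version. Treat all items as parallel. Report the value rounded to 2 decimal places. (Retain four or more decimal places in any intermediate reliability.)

The 53-item form is not needed; work directly from the 26-item form with n = 61/26 = 2.3462.
r_{61} = n·r / (1 + (n − 1)·r) = 1.1496 / 1.6596 ≈ 0.6927

0.69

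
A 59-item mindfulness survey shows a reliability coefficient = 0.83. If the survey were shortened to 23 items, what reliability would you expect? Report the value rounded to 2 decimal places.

The new length is 23/59 = 0.3898 times the old.
r_new = (0.3898 × 0.83) / (1 + (0.3898 − 1) × 0.83)
r_new = 0.3235 / 0.4935 ≈ 0.6555

0.66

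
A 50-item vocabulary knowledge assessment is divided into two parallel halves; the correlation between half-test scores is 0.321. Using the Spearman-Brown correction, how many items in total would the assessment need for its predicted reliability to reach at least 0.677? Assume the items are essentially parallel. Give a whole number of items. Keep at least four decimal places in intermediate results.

r_full = 2(0.321)/(1 + 0.321) = 0.4860
Solve Spearman-Brown for n: n = 0.677(1 − 0.4860) / [0.4860(1 − 0.677)] = 2.2167
Items = 2.2167 × 50 ≈ 110.83 → 111

111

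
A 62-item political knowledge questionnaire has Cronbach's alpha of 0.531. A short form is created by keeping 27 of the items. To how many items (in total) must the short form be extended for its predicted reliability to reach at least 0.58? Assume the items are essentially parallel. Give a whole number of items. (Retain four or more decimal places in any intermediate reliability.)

First, r for the 27-item form: n = 27/62 = 0.4355, so r_27 = 0.4355·0.531/(1 + (0.4355 − 1)·0.531) = 0.3302
Then solve for n' with r_old = 0.3302, r_target = 0.58: n' = 0.58(1 − 0.3302)/[0.3302(1 − 0.58)] = 2.8012
Items = 2.8012 × 27 ≈ 75.63 → 76

76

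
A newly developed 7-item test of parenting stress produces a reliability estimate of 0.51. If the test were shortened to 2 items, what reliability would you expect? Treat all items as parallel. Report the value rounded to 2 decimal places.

Length ratio n = 2/7 = 0.2857
Apply the Spearman-Brown prophecy formula, r' = nr / [1 + (n − 1)r]:
r_new = (0.2857 × 0.51) / (1 + (0.2857 − 1) × 0.51)
     = 0.1457 / 0.6357 = 0.2292

0.23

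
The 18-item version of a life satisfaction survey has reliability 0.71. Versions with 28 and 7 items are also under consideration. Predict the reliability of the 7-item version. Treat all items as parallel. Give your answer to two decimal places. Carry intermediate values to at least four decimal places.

0.49

Only the ratio of lengths matters: n = 7/18 = 0.3889
r_{7} = n·r / (1 + (n − 1)·r) = 0.2761 / 0.5661 ≈ 0.4877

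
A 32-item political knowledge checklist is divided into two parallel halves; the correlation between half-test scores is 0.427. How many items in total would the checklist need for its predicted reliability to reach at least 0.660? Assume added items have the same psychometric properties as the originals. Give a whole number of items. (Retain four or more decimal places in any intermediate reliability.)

r_full = 2(0.427)/(1 + 0.427) = 0.5985
n = r_tgt(1 − r_full) / [r_full(1 − r_tgt)] = 0.660 × 0.4015 / (0.5985 × 0.340) ≈ 1.3022
Required items = 1.3022 × 32 = 41.67, so 42 items.

42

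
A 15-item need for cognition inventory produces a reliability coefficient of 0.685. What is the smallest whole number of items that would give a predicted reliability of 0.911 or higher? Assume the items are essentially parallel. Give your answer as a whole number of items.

71

n = 0.911(1 − 0.685) / [0.685(1 − 0.911)]
n = 0.286965 / 0.060965 ≈ 4.7070
So the test needs 4.7070 × 15 ≈ 70.61 items; rounding up, 71.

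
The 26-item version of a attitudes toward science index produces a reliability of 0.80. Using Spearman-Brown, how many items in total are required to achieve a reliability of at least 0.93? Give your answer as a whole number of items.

87

Rearranging the Spearman-Brown formula for n,
n = r_target (1 − r_old) / [ r_old (1 − r_target) ]
n = 0.93(1 − 0.80) / [0.80(1 − 0.93)]
n = 0.1860 / 0.0560 ≈ 3.3214
Items needed = n × 26 = 3.3214 × 26 ≈ 86.36 → round up to 87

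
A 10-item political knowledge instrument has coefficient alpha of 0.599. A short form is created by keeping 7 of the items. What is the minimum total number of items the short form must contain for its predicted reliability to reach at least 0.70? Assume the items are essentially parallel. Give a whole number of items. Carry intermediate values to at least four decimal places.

16

First, r for the 7-item form: n = 7/10 = 0.7000, so r_7 = 0.7000·0.599/(1 + (0.7000 − 1)·0.599) = 0.5112
Then solve for n' with r_old = 0.5112, r_target = 0.70: n' = 0.70(1 − 0.5112)/[0.5112(1 − 0.70)] = 2.2311
Total items = 2.2311 × 7 = 15.62, rounded up to 16.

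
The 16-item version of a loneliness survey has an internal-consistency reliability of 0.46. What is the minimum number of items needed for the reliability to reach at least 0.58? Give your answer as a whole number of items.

26

n = 0.58 × (1 − 0.46) / [ 0.46 × (1 − 0.58) ]
n = 0.3132 / 0.1932 ≈ 1.6211
So the test needs 1.6211 × 16 ≈ 25.94 items; rounding up, 26.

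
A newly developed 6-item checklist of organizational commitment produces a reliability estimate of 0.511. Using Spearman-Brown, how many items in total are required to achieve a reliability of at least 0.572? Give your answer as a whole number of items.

8

Rearranging the Spearman-Brown formula for n,
n = r_target (1 − r_old) / [ r_old (1 − r_target) ]
n = [0.572 × 0.489] / [0.511 × 0.428]
n = 0.279708 / 0.218708 ≈ 1.2789
1.2789 × 6 = 7.67 → 8 items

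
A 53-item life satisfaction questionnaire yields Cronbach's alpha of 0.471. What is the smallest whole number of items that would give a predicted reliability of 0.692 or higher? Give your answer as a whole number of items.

Spearman-Brown solved for the length factor n:
n = r*(1 − r) / [ r (1 − r*) ]
n = 0.692(1 − 0.471) / [0.471(1 − 0.692)]
  = 0.366068 / 0.145068 = 2.5234
2.5234 × 53 = 133.74 → 134 items

134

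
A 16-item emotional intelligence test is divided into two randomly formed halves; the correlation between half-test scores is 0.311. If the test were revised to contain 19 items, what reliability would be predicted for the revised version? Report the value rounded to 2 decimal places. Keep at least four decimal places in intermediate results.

Spearman-Brown correction (n = 2): r_full = 2·0.311/(1 + 0.311) = 0.4744
Length factor from 16 to 19 items: n = 19/16 = 1.1875
r_new = n·r_full / (1 + (n − 1)·r_full) = 0.5634 / 1.0890 ≈ 0.5174

0.52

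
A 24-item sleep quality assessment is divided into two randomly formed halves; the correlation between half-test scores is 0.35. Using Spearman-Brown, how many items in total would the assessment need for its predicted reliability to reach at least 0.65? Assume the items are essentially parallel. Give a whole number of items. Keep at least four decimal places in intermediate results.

42

Corrected full-test reliability: r_full = 2 × 0.35 / (1 + 0.35) ≈ 0.5185
Solve Spearman-Brown for n: n = 0.65(1 − 0.5185) / [0.5185(1 − 0.65)] = 1.7246
Items = 1.7246 × 24 ≈ 41.39 → 42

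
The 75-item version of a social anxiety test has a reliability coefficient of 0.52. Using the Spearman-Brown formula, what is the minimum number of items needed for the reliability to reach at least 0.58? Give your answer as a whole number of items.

96

n = 0.58(1 − 0.52) / [0.52(1 − 0.58)]
n = 0.2784 / 0.2184 ≈ 1.2747
1.2747 × 75 = 95.60 → 96 items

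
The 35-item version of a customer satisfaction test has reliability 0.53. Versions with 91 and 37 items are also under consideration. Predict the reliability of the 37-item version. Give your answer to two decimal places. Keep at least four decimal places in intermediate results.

0.54

Only the ratio of lengths matters: n = 37/35 = 1.0571
r_{37} = n·r / (1 + (n − 1)·r) = 0.5603 / 1.0303 ≈ 0.5438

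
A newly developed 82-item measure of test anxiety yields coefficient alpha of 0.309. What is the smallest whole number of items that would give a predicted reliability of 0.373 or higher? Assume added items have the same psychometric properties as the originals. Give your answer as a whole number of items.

Invert Spearman-Brown to solve for n:
n = r*(1 − r) / [ r (1 − r*) ]
n = 0.373 × (1 − 0.309) / [ 0.309 × (1 − 0.373) ]
  = 0.257743 / 0.193743 = 1.3303
1.3303 × 82 = 109.08 → 110 items

110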